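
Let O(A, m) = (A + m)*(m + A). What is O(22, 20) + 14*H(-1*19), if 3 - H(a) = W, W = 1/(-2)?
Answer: 1813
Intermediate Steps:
W = -½ ≈ -0.50000
H(a) = 7/2 (H(a) = 3 - 1*(-½) = 3 + ½ = 7/2)
O(A, m) = (A + m)² (O(A, m) = (A + m)*(A + m) = (A + m)²)
O(22, 20) + 14*H(-1*19) = (22 + 20)² + 14*(7/2) = 42² + 49 = 1764 + 49 = 1813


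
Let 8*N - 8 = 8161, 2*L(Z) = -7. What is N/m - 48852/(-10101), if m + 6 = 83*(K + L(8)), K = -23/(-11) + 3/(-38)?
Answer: -2222477583/729076712 ≈ -3.0483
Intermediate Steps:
L(Z) = -7/2 (L(Z) = (½)*(-7) = -7/2)
K = 841/418 (K = -23*(-1/11) + 3*(-1/38) = 23/11 - 3/38 = 841/418 ≈ 2.0120)
N = 8169/8 (N = 1 + (⅛)*8161 = 1 + 8161/8 = 8169/8 ≈ 1021.1)
m = -27067/209 (m = -6 + 83*(841/418 - 7/2) = -6 + 83*(-311/209) = -6 - 25813/209 = -27067/209 ≈ -129.51)
N/m - 48852/(-10101) = 8169/(8*(-27067/209)) - 48852/(-10101) = (8169/8)*(-209/27067) - 48852*(-1/10101) = -1707321/216536 + 16284/3367 = -2222477583/729076712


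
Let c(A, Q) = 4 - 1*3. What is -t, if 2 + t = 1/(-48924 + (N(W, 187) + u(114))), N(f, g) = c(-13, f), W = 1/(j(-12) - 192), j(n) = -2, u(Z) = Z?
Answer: 97619/48809 ≈ 2.0000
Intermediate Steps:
c(A, Q) = 1 (c(A, Q) = 4 - 3 = 1)
W = -1/194 (W = 1/(-2 - 192) = 1/(-194) = -1/194 ≈ -0.0051546)
N(f, g) = 1
t = -97619/48809 (t = -2 + 1/(-48924 + (1 + 114)) = -2 + 1/(-48924 + 115) = -2 + 1/(-48809) = -2 - 1/48809 = -97619/48809 ≈ -2.0000)
-t = -1*(-97619/48809) = 97619/48809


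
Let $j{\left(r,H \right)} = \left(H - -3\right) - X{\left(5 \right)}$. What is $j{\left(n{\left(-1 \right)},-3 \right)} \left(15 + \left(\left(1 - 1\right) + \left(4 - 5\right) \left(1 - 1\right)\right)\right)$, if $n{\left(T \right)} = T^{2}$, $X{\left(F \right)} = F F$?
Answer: $-375$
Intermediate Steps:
$X{\left(F \right)} = F^{2}$
$j{\left(r,H \right)} = -22 + H$ ($j{\left(r,H \right)} = \left(H - -3\right) - 5^{2} = \left(H + 3\right) - 25 = \left(3 + H\right) - 25 = -22 + H$)
$j{\left(n{\left(-1 \right)},-3 \right)} \left(15 + \left(\left(1 - 1\right) + \left(4 - 5\right) \left(1 - 1\right)\right)\right) = \left(-22 - 3\right) \left(15 + \left(\left(1 - 1\right) + \left(4 - 5\right) \left(1 - 1\right)\right)\right) = - 25 \left(15 + \left(0 - 0\right)\right) = - 25 \left(15 + \left(0 + 0\right)\right) = - 25 \left(15 + 0\right) = \left(-25\right) 15 = -375$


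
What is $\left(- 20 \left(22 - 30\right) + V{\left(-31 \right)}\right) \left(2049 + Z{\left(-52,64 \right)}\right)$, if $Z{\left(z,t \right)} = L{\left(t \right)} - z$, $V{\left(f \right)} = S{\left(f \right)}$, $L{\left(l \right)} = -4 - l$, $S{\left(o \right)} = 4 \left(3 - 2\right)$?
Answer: $333412$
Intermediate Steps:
$S{\left(o \right)} = 4$ ($S{\left(o \right)} = 4 \left(3 - 2\right) = 4 \cdot 1 = 4$)
$V{\left(f \right)} = 4$
$Z{\left(z,t \right)} = -4 - t - z$ ($Z{\left(z,t \right)} = \left(-4 - t\right) - z = -4 - t - z$)
$\left(- 20 \left(22 - 30\right) + V{\left(-31 \right)}\right) \left(2049 + Z{\left(-52,64 \right)}\right) = \left(- 20 \left(22 - 30\right) + 4\right) \left(2049 - 16\right) = \left(\left(-20\right) \left(-8\right) + 4\right) \left(2049 - 16\right) = \left(160 + 4\right) \left(2049 - 16\right) = 164 \cdot 2033 = 333412$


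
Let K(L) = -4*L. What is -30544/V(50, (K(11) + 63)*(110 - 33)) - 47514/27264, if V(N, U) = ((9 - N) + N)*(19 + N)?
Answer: -6248245/122688 ≈ -50.928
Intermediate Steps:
K(L) = -4*L
V(N, U) = 171 + 9*N (V(N, U) = 9*(19 + N) = 171 + 9*N)
-30544/V(50, (K(11) + 63)*(110 - 33)) - 47514/27264 = -30544/(171 + 9*50) - 47514/27264 = -30544/(171 + 450) - 47514*1/27264 = -30544/621 - 7919/4544 = -30544*1/621 - 7919/4544 = -1328/27 - 7919/4544 = -6248245/122688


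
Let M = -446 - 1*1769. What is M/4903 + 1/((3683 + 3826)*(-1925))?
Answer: -32017442278/70872006975 ≈ -0.45176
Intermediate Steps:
M = -2215 (M = -446 - 1769 = -2215)
M/4903 + 1/((3683 + 3826)*(-1925)) = -2215/4903 + 1/((3683 + 3826)*(-1925)) = -2215*1/4903 - 1/1925/7509 = -2215/4903 + (1/7509)*(-1/1925) = -2215/4903 - 1/14454825 = -32017442278/70872006975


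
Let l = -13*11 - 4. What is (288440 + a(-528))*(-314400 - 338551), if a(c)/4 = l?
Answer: -187953251252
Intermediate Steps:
l = -147 (l = -143 - 4 = -147)
a(c) = -588 (a(c) = 4*(-147) = -588)
(288440 + a(-528))*(-314400 - 338551) = (288440 - 588)*(-314400 - 338551) = 287852*(-652951) = -187953251252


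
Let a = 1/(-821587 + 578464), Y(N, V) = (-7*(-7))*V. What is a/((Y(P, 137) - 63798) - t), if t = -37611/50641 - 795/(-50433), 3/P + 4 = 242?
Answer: 851325851/11815125585033515517 ≈ 7.2054e-11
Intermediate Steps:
P = 3/238 (P = 3/(-4 + 242) = 3/238 ≈ 0.012605)
Y(N, V) = 49*V
t = -618858656/851325851 (t = -37611*1/50641 - 795*(-1/50433) = -37611/50641 + 265/16811 = -618858656/851325851 ≈ -0.72694)
a = -1/243123 (a = 1/(-243123) = -1/243123 ≈ -4.1131e-6)
a/((Y(P, 137) - 63798) - t) = -1/(243123*((49*137 - 63798) - 1*(-618858656/851325851))) = -1/(243123*((6713 - 63798) + 618858656/851325851)) = -1/(243123*(-57085 + 618858656/851325851)) = -1/(243123*(-48597317345679/851325851)) = -1/243123*(-851325851/48597317345679) = 851325851/11815125585033515517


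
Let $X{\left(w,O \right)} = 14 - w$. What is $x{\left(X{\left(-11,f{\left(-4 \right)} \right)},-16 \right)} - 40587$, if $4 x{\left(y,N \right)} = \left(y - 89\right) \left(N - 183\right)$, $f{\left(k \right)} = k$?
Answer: $-37403$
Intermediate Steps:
$x{\left(y,N \right)} = \frac{\left(-183 + N\right) \left(-89 + y\right)}{4}$ ($x{\left(y,N \right)} = \frac{\left(y - 89\right) \left(N - 183\right)}{4} = \frac{\left(-89 + y\right) \left(-183 + N\right)}{4} = \frac{\left(-183 + N\right) \left(-89 + y\right)}{4}$)
$x{\left(X{\left(-11,f{\left(-4 \right)} \right)},-16 \right)} - 40587 = \left(\frac{16287}{4} - \frac{183 \left(14 - -11\right)}{4} - -356 + \frac{1}{4} \left(-16\right) \left(14 - -11\right)\right) - 40587 = \left(\frac{16287}{4} - \frac{183 \left(14 + 11\right)}{4} + 356 + \frac{1}{4} \left(-16\right) \left(14 + 11\right)\right) - 40587 = \left(\frac{16287}{4} - \frac{4575}{4} + 356 + \frac{1}{4} \left(-16\right) 25\right) - 40587 = \left(\frac{16287}{4} - \frac{4575}{4} + 356 - 100\right) - 40587 = 3184 - 40587 = -37403$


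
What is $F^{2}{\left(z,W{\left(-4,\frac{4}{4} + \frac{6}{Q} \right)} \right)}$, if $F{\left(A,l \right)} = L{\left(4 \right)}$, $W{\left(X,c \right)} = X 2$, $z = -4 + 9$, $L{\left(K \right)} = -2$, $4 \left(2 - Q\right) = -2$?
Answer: $4$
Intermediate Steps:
$Q = \frac{5}{2}$ ($Q = 2 - - \frac{1}{2} = 2 + \frac{1}{2} = \frac{5}{2} \approx 2.5$)
$z = 5$
$W{\left(X,c \right)} = 2 X$
$F{\left(A,l \right)} = -2$
$F^{2}{\left(z,W{\left(-4,\frac{4}{4} + \frac{6}{Q} \right)} \right)} = \left(-2\right)^{2} = 4$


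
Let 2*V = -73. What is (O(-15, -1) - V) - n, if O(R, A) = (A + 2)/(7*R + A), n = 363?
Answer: -17305/53 ≈ -326.51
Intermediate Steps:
V = -73/2 (V = (½)*(-73) = -73/2 ≈ -36.500)
O(R, A) = (2 + A)/(A + 7*R)
(O(-15, -1) - V) - n = ((2 - 1)/(-1 + 7*(-15)) - 1*(-73/2)) - 1*363 = (1/(-1 - 105) + 73/2) - 363 = (1/(-106) + 73/2) - 363 = (-1/106*1 + 73/2) - 363 = (-1/106 + 73/2) - 363 = 1934/53 - 363 = -17305/53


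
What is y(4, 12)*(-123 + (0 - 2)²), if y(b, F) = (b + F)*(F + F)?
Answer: -45696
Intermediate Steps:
y(b, F) = 2*F*(F + b) (y(b, F) = (F + b)*(2*F) = 2*F*(F + b))
y(4, 12)*(-123 + (0 - 2)²) = (2*12*(12 + 4))*(-123 + (0 - 2)²) = (2*12*16)*(-123 + (-2)²) = 384*(-123 + 4) = 384*(-119) = -45696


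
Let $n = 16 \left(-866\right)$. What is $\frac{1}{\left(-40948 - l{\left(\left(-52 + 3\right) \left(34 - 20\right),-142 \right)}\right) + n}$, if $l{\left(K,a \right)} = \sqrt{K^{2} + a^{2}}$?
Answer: $- \frac{13701}{750746914} + \frac{\sqrt{122690}}{1501493828} \approx -1.8017 \cdot 10^{-5}$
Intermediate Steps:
$n = -13856$
$\frac{1}{\left(-40948 - l{\left(\left(-52 + 3\right) \left(34 - 20\right),-142 \right)}\right) + n} = \frac{1}{\left(-40948 - \sqrt{\left(\left(-52 + 3\right) \left(34 - 20\right)\right)^{2} + \left(-142\right)^{2}}\right) - 13856} = \frac{1}{\left(-40948 - \sqrt{\left(\left(-49\right) 14\right)^{2} + 20164}\right) - 13856} = \frac{1}{\left(-40948 - \sqrt{\left(-686\right)^{2} + 20164}\right) - 13856} = \frac{1}{\left(-40948 - \sqrt{470596 + 20164}\right) - 13856} = \frac{1}{\left(-40948 - \sqrt{490760}\right) - 13856} = \frac{1}{\left(-40948 - 2 \sqrt{122690}\right) - 13856} = \frac{1}{-54804 - 2 \sqrt{122690}}$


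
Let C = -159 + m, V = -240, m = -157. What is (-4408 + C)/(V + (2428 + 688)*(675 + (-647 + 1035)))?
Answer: -1181/828017 ≈ -0.0014263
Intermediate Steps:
C = -316 (C = -159 - 157 = -316)
(-4408 + C)/(V + (2428 + 688)*(675 + (-647 + 1035))) = (-4408 - 316)/(-240 + (2428 + 688)*(675 + (-647 + 1035))) = -4724/(-240 + 3116*(675 + 388)) = -4724/(-240 + 3116*1063) = -4724/(-240 + 3312308) = -4724/3312068 = -4724*1/3312068 = -1181/828017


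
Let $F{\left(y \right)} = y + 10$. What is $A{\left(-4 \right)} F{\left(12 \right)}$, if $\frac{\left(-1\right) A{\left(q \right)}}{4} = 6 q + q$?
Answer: $2464$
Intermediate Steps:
$A{\left(q \right)} = - 28 q$ ($A{\left(q \right)} = - 4 \left(6 q + q\right) = - 4 \cdot 7 q = - 28 q$)
$F{\left(y \right)} = 10 + y$
$A{\left(-4 \right)} F{\left(12 \right)} = \left(-28\right) \left(-4\right) \left(10 + 12\right) = 112 \cdot 22 = 2464$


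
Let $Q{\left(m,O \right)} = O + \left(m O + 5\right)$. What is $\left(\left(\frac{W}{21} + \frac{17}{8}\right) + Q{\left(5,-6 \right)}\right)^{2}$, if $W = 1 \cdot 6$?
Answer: $\frac{2563201}{3136} \approx 817.35$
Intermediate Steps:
$W = 6$
$Q{\left(m,O \right)} = 5 + O + O m$ ($Q{\left(m,O \right)} = O + \left(O m + 5\right) = O + \left(5 + O m\right) = 5 + O + O m$)
$\left(\left(\frac{W}{21} + \frac{17}{8}\right) + Q{\left(5,-6 \right)}\right)^{2} = \left(\left(\frac{6}{21} + \frac{17}{8}\right) - 31\right)^{2} = \left(\left(6 \cdot \frac{1}{21} + 17 \cdot \frac{1}{8}\right) - 31\right)^{2} = \left(\left(\frac{2}{7} + \frac{17}{8}\right) - 31\right)^{2} = \left(\frac{135}{56} - 31\right)^{2} = \left(- \frac{1601}{56}\right)^{2} = \frac{2563201}{3136}$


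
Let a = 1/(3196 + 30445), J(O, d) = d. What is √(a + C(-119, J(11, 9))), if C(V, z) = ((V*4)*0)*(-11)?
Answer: √33641/33641 ≈ 0.0054521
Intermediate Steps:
C(V, z) = 0 (C(V, z) = ((4*V)*0)*(-11) = 0*(-11) = 0)
a = 1/33641 ≈ 2.9726e-5
√(a + C(-119, J(11, 9))) = √(1/33641 + 0) = √(1/33641) = √33641/33641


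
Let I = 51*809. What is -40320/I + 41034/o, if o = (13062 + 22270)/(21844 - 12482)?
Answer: 1320720463461/121480249 ≈ 10872.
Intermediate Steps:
I = 41259
o = 17666/4681 (o = 35332/9362 = 35332*(1/9362) = 17666/4681 ≈ 3.7740)
-40320/I + 41034/o = -40320/41259 + 41034/(17666/4681) = -40320*1/41259 + 41034*(4681/17666) = -13440/13753 + 96040077/8833 = 1320720463461/121480249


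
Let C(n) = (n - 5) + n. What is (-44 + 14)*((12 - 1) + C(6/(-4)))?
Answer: -90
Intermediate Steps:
C(n) = -5 + 2*n (C(n) = (-5 + n) + n = -5 + 2*n)
(-44 + 14)*((12 - 1) + C(6/(-4))) = (-44 + 14)*((12 - 1) + (-5 + 2*(6/(-4)))) = -30*(11 + (-5 + 2*(6*(-1/4)))) = -30*(11 + (-5 + 2*(-3/2))) = -30*(11 + (-5 - 3)) = -30*(11 - 8) = -30*3 = -90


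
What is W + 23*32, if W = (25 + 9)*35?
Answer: 1926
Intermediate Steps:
W = 1190 (W = 34*35 = 1190)
W + 23*32 = 1190 + 23*32 = 1190 + 736 = 1926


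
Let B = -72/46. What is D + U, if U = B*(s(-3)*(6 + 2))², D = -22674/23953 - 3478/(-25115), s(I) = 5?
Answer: -34662166098448/13836330685 ≈ -2505.2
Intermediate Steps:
B = -36/23 (B = -72*1/46 = -36/23 ≈ -1.5652)
D = -486148976/601579595 (D = -22674*1/23953 - 3478*(-1/25115) = -22674/23953 + 3478/25115 = -486148976/601579595 ≈ -0.80812)
U = -57600/23 (U = -36*25*(6 + 2)²/23 = -36*(5*8)²/23 = -36/23*40² = -36/23*1600 = -57600/23 ≈ -2504.3)
D + U = -486148976/601579595 - 57600/23 = -34662166098448/13836330685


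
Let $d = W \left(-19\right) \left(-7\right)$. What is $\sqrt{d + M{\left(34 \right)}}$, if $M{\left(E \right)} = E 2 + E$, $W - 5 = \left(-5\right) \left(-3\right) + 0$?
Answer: $\sqrt{2762} \approx 52.555$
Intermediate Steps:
$W = 20$ ($W = 5 + \left(\left(-5\right) \left(-3\right) + 0\right) = 5 + \left(15 + 0\right) = 5 + 15 = 20$)
$d = 2660$ ($d = 20 \left(-19\right) \left(-7\right) = \left(-380\right) \left(-7\right) = 2660$)
$M{\left(E \right)} = 3 E$ ($M{\left(E \right)} = 2 E + E = 3 E$)
$\sqrt{d + M{\left(34 \right)}} = \sqrt{2660 + 3 \cdot 34} = \sqrt{2660 + 102} = \sqrt{2762}$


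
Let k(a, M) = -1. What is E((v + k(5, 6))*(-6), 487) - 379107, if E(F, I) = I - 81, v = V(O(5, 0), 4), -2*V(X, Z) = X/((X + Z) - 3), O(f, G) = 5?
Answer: -378701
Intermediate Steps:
V(X, Z) = -X/(2*(-3 + X + Z)) (V(X, Z) = -X/(2*((X + Z) - 3)) = -X/(2*(-3 + X + Z)))
v = -5/12 (v = -1*5/(-6 + 2*5 + 2*4) = -1*5/(-6 + 10 + 8) = -1*5/12 = -1*5*1/12 = -5/12 ≈ -0.41667)
E(F, I) = -81 + I
E((v + k(5, 6))*(-6), 487) - 379107 = (-81 + 487) - 379107 = 406 - 379107 = -378701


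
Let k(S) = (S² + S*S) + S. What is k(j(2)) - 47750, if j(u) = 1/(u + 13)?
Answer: -10743733/225 ≈ -47750.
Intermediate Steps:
j(u) = 1/(13 + u)
k(S) = S + 2*S² (k(S) = (S² + S²) + S = 2*S² + S = S + 2*S²)
k(j(2)) - 47750 = (1 + 2/(13 + 2))/(13 + 2) - 47750 = (1 + 2/15)/15 - 47750 = (1/15)*(17/15) - 47750 = 17/225 - 47750 = -10743733/225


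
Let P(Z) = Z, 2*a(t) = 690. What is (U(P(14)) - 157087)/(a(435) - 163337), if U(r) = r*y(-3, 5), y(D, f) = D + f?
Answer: 157059/162992 ≈ 0.96360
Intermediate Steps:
a(t) = 345 (a(t) = (1/2)*690 = 345)
U(r) = 2*r (U(r) = r*(-3 + 5) = r*2 = 2*r)
(U(P(14)) - 157087)/(a(435) - 163337) = (2*14 - 157087)/(345 - 163337) = (28 - 157087)/(-162992) = -157059*(-1/162992) = 157059/162992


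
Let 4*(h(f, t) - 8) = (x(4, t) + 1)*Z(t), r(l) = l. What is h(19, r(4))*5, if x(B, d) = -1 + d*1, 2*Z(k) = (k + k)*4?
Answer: 120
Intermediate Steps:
Z(k) = 4*k (Z(k) = ((k + k)*4)/2 = ((2*k)*4)/2 = (8*k)/2 = 4*k)
x(B, d) = -1 + d
h(f, t) = 8 + t² (h(f, t) = 8 + (((-1 + t) + 1)*(4*t))/4 = 8 + (t*(4*t))/4 = 8 + (4*t²)/4 = 8 + t²)
h(19, r(4))*5 = (8 + 4²)*5 = (8 + 16)*5 = 24*5 = 120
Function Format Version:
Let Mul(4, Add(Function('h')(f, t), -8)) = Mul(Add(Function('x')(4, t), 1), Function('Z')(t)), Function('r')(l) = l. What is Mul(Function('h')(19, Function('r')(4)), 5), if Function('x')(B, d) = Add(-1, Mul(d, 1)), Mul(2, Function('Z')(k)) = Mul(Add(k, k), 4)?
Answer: 120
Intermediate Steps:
Function('Z')(k) = Mul(4, k) (Function('Z')(k) = Mul(Rational(1, 2), Mul(Add(k, k), 4)) = Mul(Rational(1, 2), Mul(Mul(2, k), 4)) = Mul(Rational(1, 2), Mul(8, k)) = Mul(4, k))
Function('x')(B, d) = Add(-1, d)
Function('h')(f, t) = Add(8, Pow(t, 2)) (Function('h')(f, t) = Add(8, Mul(Rational(1, 4), Mul(Add(Add(-1, t), 1), Mul(4, t)))) = Add(8, Mul(Rational(1, 4), Mul(t, Mul(4, t)))) = Add(8, Mul(Rational(1, 4), Mul(4, Pow(t, 2)))) = Add(8, Pow(t, 2)))
Mul(Function('h')(19, Function('r')(4)), 5) = Mul(Add(8, Pow(4, 2)), 5) = Mul(Add(8, 16), 5) = Mul(24, 5) = 120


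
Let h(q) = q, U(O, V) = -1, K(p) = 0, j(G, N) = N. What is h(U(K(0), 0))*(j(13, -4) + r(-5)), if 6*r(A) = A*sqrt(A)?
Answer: 4 + 5*I*sqrt(5)/6 ≈ 4.0 + 1.8634*I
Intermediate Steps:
r(A) = A**(3/2)/6 (r(A) = (A*sqrt(A))/6 = A**(3/2)/6)
h(U(K(0), 0))*(j(13, -4) + r(-5)) = -(-4 + (-5)**(3/2)/6) = -(-4 + (-5*I*sqrt(5))/6) = -(-4 - 5*I*sqrt(5)/6) = 4 + 5*I*sqrt(5)/6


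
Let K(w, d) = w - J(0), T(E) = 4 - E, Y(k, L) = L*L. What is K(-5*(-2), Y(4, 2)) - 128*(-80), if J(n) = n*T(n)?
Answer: 10250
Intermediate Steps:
Y(k, L) = L²
J(n) = n*(4 - n)
K(w, d) = w (K(w, d) = w - 0*(4 - 1*0) = w - 0*(4 + 0) = w - 0*4 = w - 1*0 = w + 0 = w)
K(-5*(-2), Y(4, 2)) - 128*(-80) = -5*(-2) - 128*(-80) = 10 + 10240 = 10250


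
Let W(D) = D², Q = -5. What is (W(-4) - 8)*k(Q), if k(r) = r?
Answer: -40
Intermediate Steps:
(W(-4) - 8)*k(Q) = ((-4)² - 8)*(-5) = (16 - 8)*(-5) = 8*(-5) = -40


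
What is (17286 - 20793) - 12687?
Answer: -16194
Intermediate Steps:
(17286 - 20793) - 12687 = -3507 - 12687 = -16194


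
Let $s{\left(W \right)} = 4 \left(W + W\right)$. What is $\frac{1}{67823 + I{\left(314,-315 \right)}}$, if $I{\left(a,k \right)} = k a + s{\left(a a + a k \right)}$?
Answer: $- \frac{1}{33599} \approx -2.9763 \cdot 10^{-5}$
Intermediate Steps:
$s{\left(W \right)} = 8 W$ ($s{\left(W \right)} = 4 \cdot 2 W = 8 W$)
$I{\left(a,k \right)} = 8 a^{2} + 9 a k$ ($I{\left(a,k \right)} = k a + 8 \left(a a + a k\right) = a k + 8 \left(a^{2} + a k\right) = a k + \left(8 a^{2} + 8 a k\right) = 8 a^{2} + 9 a k$)
$\frac{1}{67823 + I{\left(314,-315 \right)}} = \frac{1}{67823 + 314 \left(8 \cdot 314 + 9 \left(-315\right)\right)} = \frac{1}{67823 + 314 \left(2512 - 2835\right)} = \frac{1}{67823 + 314 \left(-323\right)} = \frac{1}{67823 - 101422} = \frac{1}{-33599} = - \frac{1}{33599}$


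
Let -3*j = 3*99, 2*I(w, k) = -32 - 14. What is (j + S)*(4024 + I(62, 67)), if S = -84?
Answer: -732183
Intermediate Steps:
I(w, k) = -23 (I(w, k) = (-32 - 14)/2 = (1/2)*(-46) = -23)
j = -99 ≈ -99.000
(j + S)*(4024 + I(62, 67)) = (-99 - 84)*(4024 - 23) = -183*4001 = -732183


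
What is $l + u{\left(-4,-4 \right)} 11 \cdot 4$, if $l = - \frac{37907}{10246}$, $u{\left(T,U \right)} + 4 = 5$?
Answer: $\frac{412917}{10246} \approx 40.3$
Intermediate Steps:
$u{\left(T,U \right)} = 1$ ($u{\left(T,U \right)} = -4 + 5 = 1$)
$l = - \frac{37907}{10246}$ ($l = \left(-37907\right) \frac{1}{10246} = - \frac{37907}{10246} \approx -3.6997$)
$l + u{\left(-4,-4 \right)} 11 \cdot 4 = - \frac{37907}{10246} + 1 \cdot 11 \cdot 4 = - \frac{37907}{10246} + 11 \cdot 4 = - \frac{37907}{10246} + 44 = \frac{412917}{10246}$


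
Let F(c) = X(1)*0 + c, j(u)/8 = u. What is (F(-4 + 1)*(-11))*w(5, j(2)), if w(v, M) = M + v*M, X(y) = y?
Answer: 3168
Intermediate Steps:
j(u) = 8*u
w(v, M) = M + M*v
F(c) = c (F(c) = 1*0 + c = 0 + c = c)
(F(-4 + 1)*(-11))*w(5, j(2)) = ((-4 + 1)*(-11))*((8*2)*(1 + 5)) = (-3*(-11))*(16*6) = 33*96 = 3168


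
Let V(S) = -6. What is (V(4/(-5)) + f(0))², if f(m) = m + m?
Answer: 36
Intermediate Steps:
f(m) = 2*m
(V(4/(-5)) + f(0))² = (-6 + 2*0)² = (-6 + 0)² = (-6)² = 36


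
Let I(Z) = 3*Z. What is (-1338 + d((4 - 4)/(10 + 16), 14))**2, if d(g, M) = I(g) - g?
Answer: 1790244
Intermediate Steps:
d(g, M) = 2*g (d(g, M) = 3*g - g = 2*g)
(-1338 + d((4 - 4)/(10 + 16), 14))**2 = (-1338 + 2*((4 - 4)/(10 + 16)))**2 = (-1338 + 2*(0/26))**2 = (-1338 + 2*(0*(1/26)))**2 = (-1338 + 2*0)**2 = (-1338 + 0)**2 = (-1338)**2 = 1790244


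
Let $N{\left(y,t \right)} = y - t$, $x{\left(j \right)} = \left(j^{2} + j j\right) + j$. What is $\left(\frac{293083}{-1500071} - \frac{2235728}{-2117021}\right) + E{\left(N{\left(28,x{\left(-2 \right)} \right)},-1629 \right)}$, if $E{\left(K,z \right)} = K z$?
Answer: $- \frac{113807351364829513}{3175681808491} \approx -35837.0$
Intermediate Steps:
$x{\left(j \right)} = j + 2 j^{2}$ ($x{\left(j \right)} = \left(j^{2} + j^{2}\right) + j = 2 j^{2} + j = j + 2 j^{2}$)
$\left(\frac{293083}{-1500071} - \frac{2235728}{-2117021}\right) + E{\left(N{\left(28,x{\left(-2 \right)} \right)},-1629 \right)} = \left(\frac{293083}{-1500071} - \frac{2235728}{-2117021}\right) + \left(28 - - 2 \left(1 + 2 \left(-2\right)\right)\right) \left(-1629\right) = \left(293083 \left(- \frac{1}{1500071}\right) - - \frac{2235728}{2117021}\right) + \left(28 - - 2 \left(1 - 4\right)\right) \left(-1629\right) = \left(- \frac{293083}{1500071} + \frac{2235728}{2117021}\right) + \left(28 - \left(-2\right) \left(-3\right)\right) \left(-1629\right) = \frac{2733287870945}{3175681808491} + \left(28 - 6\right) \left(-1629\right) = \frac{2733287870945}{3175681808491} + 22 \left(-1629\right) = \frac{2733287870945}{3175681808491} - 35838 = - \frac{113807351364829513}{3175681808491}$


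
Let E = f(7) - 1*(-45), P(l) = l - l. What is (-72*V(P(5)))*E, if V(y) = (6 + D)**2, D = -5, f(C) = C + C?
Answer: -4248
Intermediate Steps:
f(C) = 2*C
P(l) = 0
V(y) = 1 (V(y) = (6 - 5)**2 = 1**2 = 1)
E = 59 (E = 2*7 - 1*(-45) = 14 + 45 = 59)
(-72*V(P(5)))*E = -72*1*59 = -72*59 = -4248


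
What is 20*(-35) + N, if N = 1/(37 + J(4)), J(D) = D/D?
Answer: -26599/38 ≈ -699.97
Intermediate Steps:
J(D) = 1
N = 1/38 (N = 1/(37 + 1) = 1/38 ≈ 0.026316)
20*(-35) + N = 20*(-35) + 1/38 = -700 + 1/38 = -26599/38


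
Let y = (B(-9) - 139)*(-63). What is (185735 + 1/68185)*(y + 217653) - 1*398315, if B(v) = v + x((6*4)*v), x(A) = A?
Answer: 609364662920537/13637 ≈ 4.4685e+10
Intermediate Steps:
B(v) = 25*v (B(v) = v + (6*4)*v = v + 24*v = 25*v)
y = 22932 (y = (25*(-9) - 139)*(-63) = (-225 - 139)*(-63) = -364*(-63) = 22932)
(185735 + 1/68185)*(y + 217653) - 1*398315 = (185735 + 1/68185)*(22932 + 217653) - 1*398315 = (185735 + 1/68185)*240585 - 398315 = (12664340976/68185)*240585 - 398315 = 609370094742192/13637 - 398315 = 609364662920537/13637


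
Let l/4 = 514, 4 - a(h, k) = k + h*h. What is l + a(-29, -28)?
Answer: 1247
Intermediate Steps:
a(h, k) = 4 - k - h² (a(h, k) = 4 - (k + h*h) = 4 - (k + h²) = 4 + (-k - h²) = 4 - k - h²)
l = 2056 (l = 4*514 = 2056)
l + a(-29, -28) = 2056 + (4 - 1*(-28) - 1*(-29)²) = 2056 + (4 + 28 - 1*841) = 2056 + (4 + 28 - 841) = 2056 - 809 = 1247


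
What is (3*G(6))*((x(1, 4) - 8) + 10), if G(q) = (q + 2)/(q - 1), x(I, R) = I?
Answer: 72/5 ≈ 14.400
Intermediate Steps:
G(q) = (2 + q)/(-1 + q)
(3*G(6))*((x(1, 4) - 8) + 10) = (3*((2 + 6)/(-1 + 6)))*((1 - 8) + 10) = (3*(8/5))*(-7 + 10) = (3*((⅕)*8))*3 = (3*(8/5))*3 = (24/5)*3 = 72/5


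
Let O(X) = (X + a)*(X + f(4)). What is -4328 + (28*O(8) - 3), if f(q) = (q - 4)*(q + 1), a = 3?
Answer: -1867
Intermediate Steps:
f(q) = (1 + q)*(-4 + q) (f(q) = (-4 + q)*(1 + q) = (1 + q)*(-4 + q))
O(X) = X*(3 + X) (O(X) = (X + 3)*(X + (-4 + 4**2 - 3*4)) = (3 + X)*(X + (-4 + 16 - 12)) = (3 + X)*(X + 0) = (3 + X)*X = X*(3 + X))
-4328 + (28*O(8) - 3) = -4328 + (28*(8*(3 + 8)) - 3) = -4328 + (28*(8*11) - 3) = -4328 + (28*88 - 3) = -4328 + (2464 - 3) = -4328 + 2461 = -1867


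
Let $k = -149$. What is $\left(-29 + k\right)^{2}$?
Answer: $31684$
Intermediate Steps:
$\left(-29 + k\right)^{2} = \left(-29 - 149\right)^{2} = \left(-178\right)^{2} = 31684$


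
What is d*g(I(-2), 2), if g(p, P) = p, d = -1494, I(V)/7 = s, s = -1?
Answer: 10458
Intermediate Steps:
I(V) = -7 (I(V) = 7*(-1) = -7)
d*g(I(-2), 2) = -1494*(-7) = 10458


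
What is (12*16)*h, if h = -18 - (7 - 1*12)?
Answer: -2496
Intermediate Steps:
h = -13 (h = -18 - (7 - 12) = -18 - 1*(-5) = -18 + 5 = -13)
(12*16)*h = (12*16)*(-13) = 192*(-13) = -2496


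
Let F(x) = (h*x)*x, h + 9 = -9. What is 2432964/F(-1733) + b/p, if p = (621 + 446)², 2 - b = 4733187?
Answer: -43107017794961/10257634470963 ≈ -4.2024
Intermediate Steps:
b = -4733185 (b = 2 - 1*4733187 = 2 - 4733187 = -4733185)
p = 1138489 (p = 1067² = 1138489)
h = -18 (h = -9 - 9 = -18)
F(x) = -18*x² (F(x) = (-18*x)*x = -18*x²)
2432964/F(-1733) + b/p = 2432964/((-18*(-1733)²)) - 4733185/1138489 = 2432964/((-18*3003289)) - 4733185*1/1138489 = 2432964/(-54059202) - 4733185/1138489 = 2432964*(-1/54059202) - 4733185/1138489 = -405494/9009867 - 4733185/1138489 = -43107017794961/10257634470963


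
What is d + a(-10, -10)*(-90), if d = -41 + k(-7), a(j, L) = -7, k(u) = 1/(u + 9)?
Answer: 1179/2 ≈ 589.50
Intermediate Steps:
k(u) = 1/(9 + u)
d = -81/2 (d = -41 + 1/(9 - 7) = -41 + 1/2 = -41 + ½ = -81/2 ≈ -40.500)
d + a(-10, -10)*(-90) = -81/2 - 7*(-90) = -81/2 + 630 = 1179/2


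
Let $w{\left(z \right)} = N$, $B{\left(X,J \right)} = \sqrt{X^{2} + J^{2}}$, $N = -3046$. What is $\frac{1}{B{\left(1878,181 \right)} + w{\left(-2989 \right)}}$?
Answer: $- \frac{3046}{5718471} - \frac{\sqrt{3559645}}{5718471} \approx -0.00086259$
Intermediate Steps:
$B{\left(X,J \right)} = \sqrt{J^{2} + X^{2}}$
$w{\left(z \right)} = -3046$
$\frac{1}{B{\left(1878,181 \right)} + w{\left(-2989 \right)}} = \frac{1}{\sqrt{181^{2} + 1878^{2}} - 3046} = \frac{1}{\sqrt{32761 + 3526884} - 3046} = \frac{1}{\sqrt{3559645} - 3046} = \frac{1}{-3046 + \sqrt{3559645}}$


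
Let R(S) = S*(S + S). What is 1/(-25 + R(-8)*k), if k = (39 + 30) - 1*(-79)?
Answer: 1/18919 ≈ 5.2857e-5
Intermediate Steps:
k = 148 (k = 69 + 79 = 148)
R(S) = 2*S**2 (R(S) = S*(2*S) = 2*S**2)
1/(-25 + R(-8)*k) = 1/(-25 + (2*(-8)**2)*148) = 1/(-25 + (2*64)*148) = 1/(-25 + 128*148) = 1/(-25 + 18944) = 1/18919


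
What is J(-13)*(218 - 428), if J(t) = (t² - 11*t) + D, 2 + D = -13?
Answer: -62370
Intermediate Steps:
D = -15 (D = -2 - 13 = -15)
J(t) = -15 + t² - 11*t (J(t) = (t² - 11*t) - 15 = -15 + t² - 11*t)
J(-13)*(218 - 428) = (-15 + (-13)² - 11*(-13))*(218 - 428) = (-15 + 169 + 143)*(-210) = 297*(-210) = -62370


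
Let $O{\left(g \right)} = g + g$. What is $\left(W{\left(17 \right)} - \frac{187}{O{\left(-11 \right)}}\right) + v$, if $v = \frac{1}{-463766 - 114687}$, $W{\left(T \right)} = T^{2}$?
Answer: $\frac{344179533}{1156906} \approx 297.5$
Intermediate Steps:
$O{\left(g \right)} = 2 g$
$v = - \frac{1}{578453}$ ($v = \frac{1}{-463766 - 114687} = \frac{1}{-578453} = - \frac{1}{578453} \approx -1.7287 \cdot 10^{-6}$)
$\left(W{\left(17 \right)} - \frac{187}{O{\left(-11 \right)}}\right) + v = \left(17^{2} - \frac{187}{2 \left(-11\right)}\right) - \frac{1}{578453} = \left(289 - \frac{187}{-22}\right) - \frac{1}{578453} = \left(289 - - \frac{17}{2}\right) - \frac{1}{578453} = \left(289 + \frac{17}{2}\right) - \frac{1}{578453} = \frac{595}{2} - \frac{1}{578453} = \frac{344179533}{1156906}$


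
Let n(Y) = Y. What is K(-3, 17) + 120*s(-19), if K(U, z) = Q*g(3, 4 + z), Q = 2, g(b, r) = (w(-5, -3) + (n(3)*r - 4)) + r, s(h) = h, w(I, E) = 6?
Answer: -2108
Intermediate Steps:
g(b, r) = 2 + 4*r (g(b, r) = (6 + (3*r - 4)) + r = (6 + (-4 + 3*r)) + r = (2 + 3*r) + r = 2 + 4*r)
K(U, z) = 36 + 8*z (K(U, z) = 2*(2 + 4*(4 + z)) = 2*(2 + (16 + 4*z)) = 2*(18 + 4*z) = 36 + 8*z)
K(-3, 17) + 120*s(-19) = (36 + 8*17) + 120*(-19) = (36 + 136) - 2280 = 172 - 2280 = -2108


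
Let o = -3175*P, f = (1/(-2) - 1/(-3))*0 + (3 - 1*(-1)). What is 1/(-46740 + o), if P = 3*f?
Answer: -1/84840 ≈ -1.1787e-5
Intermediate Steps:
f = 4 (f = (1*(-½) - 1*(-⅓))*0 + (3 + 1) = (-½ + ⅓)*0 + 4 = -⅙*0 + 4 = 0 + 4 = 4)
P = 12 (P = 3*4 = 12)
o = -38100 (o = -3175*12 = -38100)
1/(-46740 + o) = 1/(-46740 - 38100) = 1/(-84840) = -1/84840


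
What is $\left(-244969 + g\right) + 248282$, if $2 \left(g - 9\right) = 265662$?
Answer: $136153$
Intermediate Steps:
$g = 132840$ ($g = 9 + \frac{1}{2} \cdot 265662 = 9 + 132831 = 132840$)
$\left(-244969 + g\right) + 248282 = \left(-244969 + 132840\right) + 248282 = -112129 + 248282 = 136153$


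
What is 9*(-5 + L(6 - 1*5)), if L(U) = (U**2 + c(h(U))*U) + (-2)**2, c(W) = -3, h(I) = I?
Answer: -27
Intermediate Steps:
L(U) = 4 + U**2 - 3*U (L(U) = (U**2 - 3*U) + (-2)**2 = (U**2 - 3*U) + 4 = 4 + U**2 - 3*U)
9*(-5 + L(6 - 1*5)) = 9*(-5 + (4 + (6 - 1*5)**2 - 3*(6 - 1*5))) = 9*(-5 + (4 + (6 - 5)**2 - 3*(6 - 5))) = 9*(-5 + (4 + 1**2 - 3*1)) = 9*(-5 + (4 + 1 - 3)) = 9*(-5 + 2) = 9*(-3) = -27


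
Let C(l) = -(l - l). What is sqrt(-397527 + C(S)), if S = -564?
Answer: I*sqrt(397527) ≈ 630.5*I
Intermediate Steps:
C(l) = 0 (C(l) = -1*0 = 0)
sqrt(-397527 + C(S)) = sqrt(-397527 + 0) = sqrt(-397527) = I*sqrt(397527)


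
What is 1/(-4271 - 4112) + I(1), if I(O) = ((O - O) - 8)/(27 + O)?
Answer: -16773/58681 ≈ -0.28583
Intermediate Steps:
I(O) = -8/(27 + O) (I(O) = (0 - 8)/(27 + O) = -8/(27 + O))
1/(-4271 - 4112) + I(1) = 1/(-4271 - 4112) - 8/(27 + 1) = 1/(-8383) - 8/28 = -1/8383 - 8*1/28 = -1/8383 - 2/7 = -16773/58681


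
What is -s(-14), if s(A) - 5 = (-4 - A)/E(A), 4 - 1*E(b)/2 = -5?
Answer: -50/9 ≈ -5.5556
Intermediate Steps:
E(b) = 18 (E(b) = 8 - 2*(-5) = 8 + 10 = 18)
s(A) = 43/9 - A/18 (s(A) = 5 + (-4 - A)/18 = 5 + (-4 - A)*(1/18) = 5 + (-2/9 - A/18) = 43/9 - A/18)
-s(-14) = -(43/9 - 1/18*(-14)) = -(43/9 + 7/9) = -1*50/9 = -50/9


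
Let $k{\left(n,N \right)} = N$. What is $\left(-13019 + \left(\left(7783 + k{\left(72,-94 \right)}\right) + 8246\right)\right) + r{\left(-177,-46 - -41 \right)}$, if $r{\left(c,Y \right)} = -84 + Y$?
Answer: $2827$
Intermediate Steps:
$\left(-13019 + \left(\left(7783 + k{\left(72,-94 \right)}\right) + 8246\right)\right) + r{\left(-177,-46 - -41 \right)} = \left(-13019 + \left(\left(7783 - 94\right) + 8246\right)\right) - 89 = \left(-13019 + \left(7689 + 8246\right)\right) + \left(-84 + \left(-46 + 41\right)\right) = \left(-13019 + 15935\right) - 89 = 2916 - 89 = 2827$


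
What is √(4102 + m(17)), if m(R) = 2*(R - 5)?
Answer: √4126 ≈ 64.234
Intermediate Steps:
m(R) = -10 + 2*R (m(R) = 2*(-5 + R) = -10 + 2*R)
√(4102 + m(17)) = √(4102 + (-10 + 2*17)) = √(4102 + (-10 + 34)) = √(4102 + 24) = √4126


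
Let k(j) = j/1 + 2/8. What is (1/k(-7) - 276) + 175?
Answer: -2731/27 ≈ -101.15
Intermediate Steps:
k(j) = ¼ + j (k(j) = j*1 + 2*(⅛) = j + ¼ = ¼ + j)
(1/k(-7) - 276) + 175 = (1/(¼ - 7) - 276) + 175 = (1/(-27/4) - 276) + 175 = (-4/27 - 276) + 175 = -7456/27 + 175 = -2731/27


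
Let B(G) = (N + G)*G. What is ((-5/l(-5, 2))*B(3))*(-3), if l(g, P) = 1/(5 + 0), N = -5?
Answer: -450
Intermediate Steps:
B(G) = G*(-5 + G) (B(G) = (-5 + G)*G = G*(-5 + G))
l(g, P) = ⅕ (l(g, P) = 1/5 = ⅕)
((-5/l(-5, 2))*B(3))*(-3) = ((-5/⅕)*(3*(-5 + 3)))*(-3) = ((-5*5)*(3*(-2)))*(-3) = -25*(-6)*(-3) = 150*(-3) = -450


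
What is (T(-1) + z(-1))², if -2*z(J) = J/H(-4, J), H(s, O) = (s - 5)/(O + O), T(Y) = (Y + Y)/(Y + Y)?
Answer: 100/81 ≈ 1.2346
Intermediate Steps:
T(Y) = 1 (T(Y) = (2*Y)/((2*Y)) = (2*Y)*(1/(2*Y)) = 1)
H(s, O) = (-5 + s)/(2*O) (H(s, O) = (-5 + s)/((2*O)) = (-5 + s)*(1/(2*O)) = (-5 + s)/(2*O))
z(J) = J²/9 (z(J) = -J/(2*((-5 - 4)/(2*J))) = -J/(2*((½)*(-9)/J)) = -J/(2*((-9/(2*J)))) = -J*(-2*J/9)/2 = -(-1)*J²/9 = J²/9)
(T(-1) + z(-1))² = (1 + (⅑)*(-1)²)² = (1 + (⅑)*1)² = (1 + ⅑)² = (10/9)² = 100/81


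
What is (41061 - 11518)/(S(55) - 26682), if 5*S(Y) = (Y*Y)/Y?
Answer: -29543/26671 ≈ -1.1077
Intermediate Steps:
S(Y) = Y/5 (S(Y) = ((Y*Y)/Y)/5 = (Y**2/Y)/5 = Y/5)
(41061 - 11518)/(S(55) - 26682) = (41061 - 11518)/((1/5)*55 - 26682) = 29543/(11 - 26682) = 29543/(-26671) = 29543*(-1/26671) = -29543/26671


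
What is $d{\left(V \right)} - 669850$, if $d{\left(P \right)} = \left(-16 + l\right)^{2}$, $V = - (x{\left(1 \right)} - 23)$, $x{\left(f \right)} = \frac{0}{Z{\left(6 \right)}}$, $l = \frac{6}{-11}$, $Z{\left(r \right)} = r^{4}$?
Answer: $- \frac{81018726}{121} \approx -6.6958 \cdot 10^{5}$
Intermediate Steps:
$l = - \frac{6}{11}$ ($l = 6 \left(- \frac{1}{11}\right) = - \frac{6}{11} \approx -0.54545$)
$x{\left(f \right)} = 0$ ($x{\left(f \right)} = \frac{0}{6^{4}} = \frac{0}{1296} = 0 \cdot \frac{1}{1296} = 0$)
$V = 23$ ($V = - (0 - 23) = \left(-1\right) \left(-23\right) = 23$)
$d{\left(P \right)} = \frac{33124}{121}$ ($d{\left(P \right)} = \left(-16 - \frac{6}{11}\right)^{2} = \left(- \frac{182}{11}\right)^{2} = \frac{33124}{121}$)
$d{\left(V \right)} - 669850 = \frac{33124}{121} - 669850 = - \frac{81018726}{121}$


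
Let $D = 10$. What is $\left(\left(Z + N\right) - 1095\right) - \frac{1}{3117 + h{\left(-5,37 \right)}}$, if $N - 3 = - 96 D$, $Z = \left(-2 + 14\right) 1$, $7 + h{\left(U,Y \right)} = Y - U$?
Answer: $- \frac{6430081}{3152} \approx -2040.0$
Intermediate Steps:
$h{\left(U,Y \right)} = -7 + Y - U$ ($h{\left(U,Y \right)} = -7 - \left(U - Y\right) = -7 + Y - U$)
$Z = 12$ ($Z = 12 \cdot 1 = 12$)
$N = -957$ ($N = 3 - 960 = -957$)
$\left(\left(Z + N\right) - 1095\right) - \frac{1}{3117 + h{\left(-5,37 \right)}} = \left(\left(12 - 957\right) - 1095\right) - \frac{1}{3117 - -35} = \left(-945 - 1095\right) - \frac{1}{3117 + \left(-7 + 37 + 5\right)} = -2040 - \frac{1}{3117 + 35} = -2040 - \frac{1}{3152} = - \frac{6430081}{3152}$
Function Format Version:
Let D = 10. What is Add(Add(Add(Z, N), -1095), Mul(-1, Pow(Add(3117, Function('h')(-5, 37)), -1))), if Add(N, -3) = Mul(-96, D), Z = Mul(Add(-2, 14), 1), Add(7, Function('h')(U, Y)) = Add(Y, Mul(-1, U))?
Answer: Rational(-6430081, 3152) ≈ -2040.0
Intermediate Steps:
Function('h')(U, Y) = Add(-7, Y, Mul(-1, U)) (Function('h')(U, Y) = Add(-7, Add(Y, Mul(-1, U))) = Add(-7, Y, Mul(-1, U)))
Z = 12 (Z = Mul(12, 1) = 12)
N = -957 (N = Add(3, Mul(-96, 10)) = Add(3, -960) = -957)
Add(Add(Add(Z, N), -1095), Mul(-1, Pow(Add(3117, Function('h')(-5, 37)), -1))) = Add(Add(Add(12, -957), -1095), Mul(-1, Pow(Add(3117, Add(-7, 37, Mul(-1, -5))), -1))) = Add(Add(-945, -1095), Mul(-1, Pow(Add(3117, Add(-7, 37, 5)), -1))) = Add(-2040, Mul(-1, Pow(Add(3117, 35), -1))) = Add(-2040, Mul(-1, Pow(3152, -1))) = Add(-2040, Mul(-1, Rational(1, 3152))) = Add(-2040, Rational(-1, 3152)) = Rational(-6430081, 3152)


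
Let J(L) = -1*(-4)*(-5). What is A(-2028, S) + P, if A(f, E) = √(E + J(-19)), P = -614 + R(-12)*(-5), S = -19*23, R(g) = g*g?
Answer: -1334 + I*√457 ≈ -1334.0 + 21.378*I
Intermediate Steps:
R(g) = g²
S = -437
J(L) = -20 (J(L) = 4*(-5) = -20)
P = -1334 (P = -614 + (-12)²*(-5) = -614 + 144*(-5) = -614 - 720 = -1334)
A(f, E) = √(-20 + E) (A(f, E) = √(E - 20) = √(-20 + E))
A(-2028, S) + P = √(-20 - 437) - 1334 = √(-457) - 1334 = I*√457 - 1334 = -1334 + I*√457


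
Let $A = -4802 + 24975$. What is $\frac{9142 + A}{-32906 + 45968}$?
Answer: $\frac{29315}{13062} \approx 2.2443$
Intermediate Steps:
$A = 20173$
$\frac{9142 + A}{-32906 + 45968} = \frac{9142 + 20173}{-32906 + 45968} = \frac{29315}{13062}$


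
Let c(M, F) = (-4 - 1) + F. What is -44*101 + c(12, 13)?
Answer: -4436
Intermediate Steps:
c(M, F) = -5 + F
-44*101 + c(12, 13) = -44*101 + (-5 + 13) = -4444 + 8 = -4436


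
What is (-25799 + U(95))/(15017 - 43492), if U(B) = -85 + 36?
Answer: 25848/28475 ≈ 0.90774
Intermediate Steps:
U(B) = -49
(-25799 + U(95))/(15017 - 43492) = (-25799 - 49)/(15017 - 43492) = -25848/(-28475) = -25848*(-1/28475) = 25848/28475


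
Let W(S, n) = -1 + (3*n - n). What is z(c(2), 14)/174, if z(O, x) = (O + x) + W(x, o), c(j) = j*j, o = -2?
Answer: 13/174 ≈ 0.074713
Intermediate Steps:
W(S, n) = -1 + 2*n
c(j) = j**2
z(O, x) = -5 + O + x (z(O, x) = (O + x) + (-1 + 2*(-2)) = (O + x) + (-1 - 4) = (O + x) - 5 = -5 + O + x)
z(c(2), 14)/174 = (-5 + 2**2 + 14)/174 = (-5 + 4 + 14)*(1/174) = 13*(1/174) = 13/174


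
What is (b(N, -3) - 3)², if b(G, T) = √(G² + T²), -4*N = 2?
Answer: (6 - √37)²/4 ≈ 0.0017124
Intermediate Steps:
N = -½ (N = -¼*2 = -½ ≈ -0.50000)
(b(N, -3) - 3)² = (√((-½)² + (-3)²) - 3)² = (√(¼ + 9) - 3)² = (√(37/4) - 3)² = (√37/2 - 3)² = (-3 + √37/2)²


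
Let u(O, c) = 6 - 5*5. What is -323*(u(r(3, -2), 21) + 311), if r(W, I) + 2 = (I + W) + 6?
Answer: -94316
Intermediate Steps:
r(W, I) = 4 + I + W (r(W, I) = -2 + ((I + W) + 6) = -2 + (6 + I + W) = 4 + I + W)
u(O, c) = -19 (u(O, c) = 6 - 25 = -19)
-323*(u(r(3, -2), 21) + 311) = -323*(-19 + 311) = -323*292 = -94316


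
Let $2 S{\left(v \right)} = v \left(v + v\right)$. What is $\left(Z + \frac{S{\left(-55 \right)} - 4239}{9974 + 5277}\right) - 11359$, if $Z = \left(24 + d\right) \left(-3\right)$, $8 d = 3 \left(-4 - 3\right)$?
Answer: $- \frac{1393722347}{122008} \approx -11423.0$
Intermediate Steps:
$d = - \frac{21}{8}$ ($d = \frac{3 \left(-4 - 3\right)}{8} = \frac{3 \left(-7\right)}{8} = \frac{1}{8} \left(-21\right) = - \frac{21}{8} \approx -2.625$)
$S{\left(v \right)} = v^{2}$ ($S{\left(v \right)} = \frac{v \left(v + v\right)}{2} = \frac{v 2 v}{2} = \frac{2 v^{2}}{2} = v^{2}$)
$Z = - \frac{513}{8}$ ($Z = \left(24 - \frac{21}{8}\right) \left(-3\right) = \frac{171}{8} \left(-3\right) = - \frac{513}{8} \approx -64.125$)
$\left(Z + \frac{S{\left(-55 \right)} - 4239}{9974 + 5277}\right) - 11359 = \left(- \frac{513}{8} + \frac{\left(-55\right)^{2} - 4239}{9974 + 5277}\right) - 11359 = \left(- \frac{513}{8} + \frac{3025 - 4239}{15251}\right) - 11359 = \left(- \frac{513}{8} - \frac{1214}{15251}\right) - 11359 = - \frac{7833475}{122008} - 11359 = - \frac{1393722347}{122008}$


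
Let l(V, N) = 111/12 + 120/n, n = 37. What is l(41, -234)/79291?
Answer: 1849/11735068 ≈ 0.00015756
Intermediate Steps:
l(V, N) = 1849/148 (l(V, N) = 111/12 + 120/37 = 111*(1/12) + 120*(1/37) = 37/4 + 120/37 = 1849/148)
l(41, -234)/79291 = (1849/148)/79291 = (1849/148)*(1/79291) = 1849/11735068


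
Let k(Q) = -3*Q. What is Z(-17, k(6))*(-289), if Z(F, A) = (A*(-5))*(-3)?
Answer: 78030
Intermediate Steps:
Z(F, A) = 15*A (Z(F, A) = -5*A*(-3) = 15*A)
Z(-17, k(6))*(-289) = (15*(-3*6))*(-289) = (15*(-18))*(-289) = -270*(-289) = 78030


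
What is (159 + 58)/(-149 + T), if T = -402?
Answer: -217/551 ≈ -0.39383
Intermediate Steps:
(159 + 58)/(-149 + T) = (159 + 58)/(-149 - 402) = 217/(-551) = 217*(-1/551) = -217/551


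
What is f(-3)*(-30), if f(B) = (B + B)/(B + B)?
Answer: -30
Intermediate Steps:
f(B) = 1 (f(B) = (2*B)/((2*B)) = (2*B)*(1/(2*B)) = 1)
f(-3)*(-30) = 1*(-30) = -30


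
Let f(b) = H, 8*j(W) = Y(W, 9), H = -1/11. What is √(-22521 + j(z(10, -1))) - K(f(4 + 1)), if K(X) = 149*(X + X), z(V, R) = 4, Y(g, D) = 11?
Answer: 298/11 + I*√360314/4 ≈ 27.091 + 150.07*I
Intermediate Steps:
H = -1/11 (H = -1*1/11 = -1/11 ≈ -0.090909)
j(W) = 11/8 (j(W) = (⅛)*11 = 11/8)
f(b) = -1/11
K(X) = 298*X (K(X) = 149*(2*X) = 298*X)
√(-22521 + j(z(10, -1))) - K(f(4 + 1)) = √(-22521 + 11/8) - 298*(-1)/11 = √(-180157/8) - 1*(-298/11) = I*√360314/4 + 298/11 = 298/11 + I*√360314/4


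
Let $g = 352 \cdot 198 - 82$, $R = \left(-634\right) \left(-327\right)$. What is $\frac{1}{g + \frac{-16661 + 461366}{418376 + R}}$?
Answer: $\frac{625694}{43557506821} \approx 1.4365 \cdot 10^{-5}$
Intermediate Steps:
$R = 207318$
$g = 69614$ ($g = 69696 - 82 = 69614$)
$\frac{1}{g + \frac{-16661 + 461366}{418376 + R}} = \frac{1}{69614 + \frac{-16661 + 461366}{418376 + 207318}} = \frac{1}{69614 + \frac{444705}{625694}} = \frac{1}{\frac{43557506821}{625694}} = \frac{625694}{43557506821}$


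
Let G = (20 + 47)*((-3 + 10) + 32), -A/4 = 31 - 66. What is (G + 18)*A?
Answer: 368340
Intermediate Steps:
A = 140 (A = -4*(31 - 66) = -4*(-35) = 140)
G = 2613 (G = 67*(7 + 32) = 67*39 = 2613)
(G + 18)*A = (2613 + 18)*140 = 2631*140 = 368340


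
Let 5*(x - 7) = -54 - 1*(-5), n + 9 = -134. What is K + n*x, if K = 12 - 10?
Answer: 2012/5 ≈ 402.40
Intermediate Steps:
n = -143 (n = -9 - 134 = -143)
K = 2
x = -14/5 (x = 7 + (-54 - 1*(-5))/5 = 7 + (-54 + 5)/5 = 7 + (⅕)*(-49) = 7 - 49/5 = -14/5 ≈ -2.8000)
K + n*x = 2 - 143*(-14/5) = 2 + 2002/5 = 2012/5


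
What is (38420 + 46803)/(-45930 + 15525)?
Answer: -85223/30405 ≈ -2.8029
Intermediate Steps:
(38420 + 46803)/(-45930 + 15525) = 85223/(-30405) = 85223*(-1/30405) = -85223/30405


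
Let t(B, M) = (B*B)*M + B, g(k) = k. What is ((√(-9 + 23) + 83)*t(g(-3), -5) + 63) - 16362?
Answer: -20283 - 48*√14 ≈ -20463.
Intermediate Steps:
t(B, M) = B + M*B² (t(B, M) = B²*M + B = M*B² + B = B + M*B²)
((√(-9 + 23) + 83)*t(g(-3), -5) + 63) - 16362 = ((√(-9 + 23) + 83)*(-3*(1 - 3*(-5))) + 63) - 16362 = ((√14 + 83)*(-3*(1 + 15)) + 63) - 16362 = ((83 + √14)*(-3*16) + 63) - 16362 = ((83 + √14)*(-48) + 63) - 16362 = ((-3984 - 48*√14) + 63) - 16362 = (-3921 - 48*√14) - 16362 = -20283 - 48*√14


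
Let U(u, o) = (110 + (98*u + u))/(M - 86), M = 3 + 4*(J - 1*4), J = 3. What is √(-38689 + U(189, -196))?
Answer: 2*I*√87537/3 ≈ 197.24*I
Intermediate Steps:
M = -1 (M = 3 + 4*(3 - 1*4) = 3 + 4*(3 - 4) = 3 + 4*(-1) = 3 - 4 = -1)
U(u, o) = -110/87 - 33*u/29 (U(u, o) = (110 + (98*u + u))/(-1 - 86) = (110 + 99*u)/(-87) = (110 + 99*u)*(-1/87) = -110/87 - 33*u/29)
√(-38689 + U(189, -196)) = √(-38689 + (-110/87 - 33/29*189)) = √(-38689 + (-110/87 - 6237/29)) = √(-38689 - 649/3) = √(-116716/3) = 2*I*√87537/3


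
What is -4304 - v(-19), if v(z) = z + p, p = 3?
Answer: -4288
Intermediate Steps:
v(z) = 3 + z (v(z) = z + 3 = 3 + z)
-4304 - v(-19) = -4304 - (3 - 19) = -4304 - 1*(-16) = -4304 + 16 = -4288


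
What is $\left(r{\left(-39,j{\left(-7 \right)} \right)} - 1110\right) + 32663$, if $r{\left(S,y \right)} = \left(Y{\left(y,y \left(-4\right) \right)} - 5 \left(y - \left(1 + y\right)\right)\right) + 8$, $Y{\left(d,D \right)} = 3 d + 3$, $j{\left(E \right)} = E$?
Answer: $31548$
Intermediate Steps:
$Y{\left(d,D \right)} = 3 + 3 d$
$r{\left(S,y \right)} = 16 + 3 y$ ($r{\left(S,y \right)} = \left(\left(3 + 3 y\right) - 5 \left(y - \left(1 + y\right)\right)\right) + 8 = \left(\left(3 + 3 y\right) - -5\right) + 8 = \left(\left(3 + 3 y\right) + 5\right) + 8 = \left(8 + 3 y\right) + 8 = 16 + 3 y$)
$\left(r{\left(-39,j{\left(-7 \right)} \right)} - 1110\right) + 32663 = \left(\left(16 + 3 \left(-7\right)\right) - 1110\right) + 32663 = \left(\left(16 - 21\right) - 1110\right) + 32663 = \left(-5 - 1110\right) + 32663 = -1115 + 32663 = 31548$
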